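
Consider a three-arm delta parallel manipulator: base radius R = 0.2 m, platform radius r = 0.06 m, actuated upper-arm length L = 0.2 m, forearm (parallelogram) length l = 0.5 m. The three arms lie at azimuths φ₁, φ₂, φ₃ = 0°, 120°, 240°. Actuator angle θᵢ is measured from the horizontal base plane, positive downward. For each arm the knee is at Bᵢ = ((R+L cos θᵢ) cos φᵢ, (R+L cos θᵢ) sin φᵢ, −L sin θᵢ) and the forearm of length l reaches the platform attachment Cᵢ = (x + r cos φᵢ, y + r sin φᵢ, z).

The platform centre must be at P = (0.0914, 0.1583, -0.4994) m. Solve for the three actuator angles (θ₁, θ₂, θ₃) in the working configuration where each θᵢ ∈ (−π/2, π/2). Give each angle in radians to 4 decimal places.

rotate P by −φ1: (0.0914, 0.1583, -0.4994)
  e−x'=0.0486;  (l²−L²−(e−x')²−y'²−z²)/2L = -0.1671
  γ=atan2(-0.4994,0.0486)=-1.4738;  ψ=arccos(-0.3329)=1.9102;  θ1=γ+ψ≈0.4364
rotate P by −φ2: (0.0914, -0.1583, -0.4994)
  e−x'=0.0486;  (l²−L²−(e−x')²−y'²−z²)/2L = -0.1671
  γ=atan2(-0.4994,0.0486)=-1.4738;  ψ=arccos(-0.3329)=1.9102;  θ2=γ+ψ≈0.4365
arm 3 (φ=240.0°): x'=-0.1828, y'=0.0000
  A=0.3228, B=-0.4994, C=(l²−L²−A²−y'²−z²)/(2L)=-0.3590
  γ=atan2(-0.4994,0.3228)=-0.9970;  ψ=arccos(-0.6037)=2.2189;  θ3=γ+ψ≈1.2220

θ₁ = 0.4364, θ₂ = 0.4365, θ₃ = 1.2220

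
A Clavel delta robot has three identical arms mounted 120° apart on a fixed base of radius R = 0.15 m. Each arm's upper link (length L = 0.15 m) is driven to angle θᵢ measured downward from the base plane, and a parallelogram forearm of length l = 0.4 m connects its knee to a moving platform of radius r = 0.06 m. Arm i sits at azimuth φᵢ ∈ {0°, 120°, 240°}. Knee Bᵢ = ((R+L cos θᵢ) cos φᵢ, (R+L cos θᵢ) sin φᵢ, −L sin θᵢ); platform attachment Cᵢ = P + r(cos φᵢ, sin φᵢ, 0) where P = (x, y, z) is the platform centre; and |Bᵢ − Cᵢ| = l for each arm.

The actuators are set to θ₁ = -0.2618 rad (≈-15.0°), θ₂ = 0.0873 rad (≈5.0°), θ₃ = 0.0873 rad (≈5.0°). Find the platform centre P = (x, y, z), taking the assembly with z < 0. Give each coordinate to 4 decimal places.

(0.0447, 0.0000, -0.3131)

arm 1 at φ=0.0°: ρ1 = 0.2349;  O1 = (0.2349, 0.0000, 0.0388)
arm 2 at φ=120.0°: ρ2 = 0.2394;  O2 = (-0.1197, 0.2074, -0.0131)
φ3=240.0°: virtual centre (-0.1197, -0.2074, -0.0131), radius l
|O₂|²−|O₁|² = 0.0008;  |O₃|²−|O₁|² = 0.0008
plane₁₂: -0.7092x+0.4147y+-0.1038z = 0.0008
Cramer: x(z) = -0.0012-0.1464z;  y(z) = 0.0000+0.0000z
sphere 1 gives Az²+Bz+C=0 with A=1.0214, B=-0.0085, C=-0.1028;  B²−4AC=0.4200;  roots -0.3131, 0.3214;  negative root z = -0.3131
x = 0.0447, y = 0.0000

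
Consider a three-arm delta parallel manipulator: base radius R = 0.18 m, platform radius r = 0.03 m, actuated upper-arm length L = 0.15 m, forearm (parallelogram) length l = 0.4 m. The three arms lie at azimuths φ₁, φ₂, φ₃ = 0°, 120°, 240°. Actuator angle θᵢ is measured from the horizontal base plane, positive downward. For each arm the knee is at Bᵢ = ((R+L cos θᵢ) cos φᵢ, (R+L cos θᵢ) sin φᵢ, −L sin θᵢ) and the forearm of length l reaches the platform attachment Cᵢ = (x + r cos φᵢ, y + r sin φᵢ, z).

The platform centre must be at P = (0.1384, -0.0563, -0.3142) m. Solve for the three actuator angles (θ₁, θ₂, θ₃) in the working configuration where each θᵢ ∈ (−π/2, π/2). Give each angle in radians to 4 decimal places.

θ₁ = -0.3487, θ₂ = 1.0472, θ₃ = 0.6109

arm 1 (φ=0.0°): x'=0.1384, y'=-0.0563
  e−x'=0.0116;  (l²−L²−(e−x')²−y'²−z²)/2L = 0.1182
  γ=atan2(-0.3142,0.0116)=-1.5339;  ψ=arccos(0.3761)=1.1852;  θ1=γ+ψ≈-0.3487
arm 2 (φ=120.0°): x'=-0.1180, y'=-0.0917
  e−x'=0.2680;  (l²−L²−(e−x')²−y'²−z²)/2L = -0.1381
  √(A²+B²)=0.4129;  θ2 = -0.8647+1.9118 ≈ 1.0472
φ3=240.0° → target in arm frame (-0.0204, 0.1480)
  A=0.1704, B=-0.3142, C=(l²−L²−A²−y'²−z²)/(2L)=-0.0406
  γ=atan2(-0.3142,0.1704)=-1.0738;  ψ=arccos(-0.1136)=1.6846;  θ3=γ+ψ≈0.6109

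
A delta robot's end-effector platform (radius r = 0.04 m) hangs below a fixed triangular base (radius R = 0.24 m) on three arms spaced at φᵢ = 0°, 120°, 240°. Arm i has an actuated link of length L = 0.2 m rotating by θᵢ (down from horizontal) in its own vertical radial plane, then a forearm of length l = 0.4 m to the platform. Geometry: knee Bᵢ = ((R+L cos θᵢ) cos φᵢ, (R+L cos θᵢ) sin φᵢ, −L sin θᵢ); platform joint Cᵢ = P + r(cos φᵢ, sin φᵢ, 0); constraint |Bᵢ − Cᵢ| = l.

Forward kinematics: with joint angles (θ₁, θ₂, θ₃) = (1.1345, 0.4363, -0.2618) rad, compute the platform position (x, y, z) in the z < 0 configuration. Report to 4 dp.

(-0.1125, -0.0438, -0.2030)

O1 = (0.2845·cos0.0°, 0.2845·sin0.0°, -0.1813) = (0.2845, 0.0000, -0.1813)
O2 = (0.3813·cos120.0°, 0.3813·sin120.0°, -0.0845) = (-0.1906, 0.3302, -0.0845)
O3 = (0.3932·cos240.0°, 0.3932·sin240.0°, 0.0518) = (-0.1966, -0.3405, 0.0518)
subtract pairs → two planes through P
plane₁₂: -0.9503x+0.6604y+0.1935z = 0.0387
Cramer: x(z) = -0.0429+0.3427z;  y(z) = -0.0032+0.2001z
sphere 1 gives Az²+Bz+C=0 with A=1.1575, B=0.1368, C=-0.0199;  B²−4AC=0.1109;  roots -0.2030, 0.0848;  negative root z = -0.2030
x = -0.1125, y = -0.0438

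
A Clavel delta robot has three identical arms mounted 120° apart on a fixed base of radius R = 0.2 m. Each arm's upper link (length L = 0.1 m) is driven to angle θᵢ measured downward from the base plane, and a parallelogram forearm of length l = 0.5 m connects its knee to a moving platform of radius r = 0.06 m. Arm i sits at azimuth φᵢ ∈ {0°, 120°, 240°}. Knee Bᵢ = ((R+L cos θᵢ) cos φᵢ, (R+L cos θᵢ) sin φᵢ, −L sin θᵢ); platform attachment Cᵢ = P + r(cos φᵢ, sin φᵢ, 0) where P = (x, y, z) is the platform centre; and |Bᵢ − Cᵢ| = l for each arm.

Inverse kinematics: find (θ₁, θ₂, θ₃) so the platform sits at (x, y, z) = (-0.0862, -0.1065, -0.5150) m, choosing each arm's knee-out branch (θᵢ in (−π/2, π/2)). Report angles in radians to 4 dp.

θ₁ = 1.3083, θ₂ = 1.1343, θ₃ = 0.2613

arm 1 (φ=0.0°): x'=-0.0862, y'=-0.1065
  A cos θ + B sin θ = C:  0.2262·cos θ + -0.5150·sin θ = -0.4387
  θ1 = atan2(B,A) + arccos(C/0.5625) = 1.3083
φ2=120.0° → target in arm frame (-0.0491, 0.1279)
  A cos θ + B sin θ = C:  0.1891·cos θ + -0.5150·sin θ = -0.3868
  √(A²+B²)=0.5486;  θ2 = -1.2188+2.3532 ≈ 1.1343
arm 3 (φ=240.0°): x'=0.1353, y'=-0.0214
  A cos θ + B sin θ = C:  0.0047·cos θ + -0.5150·sin θ = -0.1285
  γ=atan2(-0.5150,0.0047)=-1.5617;  ψ=arccos(-0.2496)=1.8230;  θ3=γ+ψ≈0.2613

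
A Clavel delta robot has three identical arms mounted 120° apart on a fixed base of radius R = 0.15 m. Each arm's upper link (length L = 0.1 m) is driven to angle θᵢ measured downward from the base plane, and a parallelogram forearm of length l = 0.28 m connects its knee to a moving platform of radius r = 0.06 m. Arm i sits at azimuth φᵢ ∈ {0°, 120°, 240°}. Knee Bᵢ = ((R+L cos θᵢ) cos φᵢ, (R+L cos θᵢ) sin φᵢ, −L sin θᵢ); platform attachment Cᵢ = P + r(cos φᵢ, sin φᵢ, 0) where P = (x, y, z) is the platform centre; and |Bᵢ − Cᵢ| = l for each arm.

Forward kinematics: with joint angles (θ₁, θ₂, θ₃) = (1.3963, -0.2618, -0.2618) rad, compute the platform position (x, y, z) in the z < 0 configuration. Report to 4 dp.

φ1=0.0°: virtual centre (0.1074, 0.0000, -0.0985), radius l
φ2=120.0°: virtual centre (-0.0933, 0.1616, 0.0259), radius l
φ3=240.0°: virtual centre (-0.0933, -0.1616, 0.0259), radius l
|S₂|²−|S₁|² = 0.0143;  |S₃|²−|S₁|² = 0.0143
[-0.4013 0.3232 0.2487]·P = 0.0143;  [-0.4013 -0.3232 0.2487]·P = 0.0143
det = 0.2594;  x = -0.0355+0.6198z,  y = 0.0000+0.0000z
sphere 1 gives Az²+Bz+C=0 with A=1.3841, B=0.0198, C=-0.0483;  B²−4AC=0.2677;  roots -0.1941, 0.1797;  negative root z = -0.1941
x = -0.1558, y = 0.0000

(-0.1558, 0.0000, -0.1941)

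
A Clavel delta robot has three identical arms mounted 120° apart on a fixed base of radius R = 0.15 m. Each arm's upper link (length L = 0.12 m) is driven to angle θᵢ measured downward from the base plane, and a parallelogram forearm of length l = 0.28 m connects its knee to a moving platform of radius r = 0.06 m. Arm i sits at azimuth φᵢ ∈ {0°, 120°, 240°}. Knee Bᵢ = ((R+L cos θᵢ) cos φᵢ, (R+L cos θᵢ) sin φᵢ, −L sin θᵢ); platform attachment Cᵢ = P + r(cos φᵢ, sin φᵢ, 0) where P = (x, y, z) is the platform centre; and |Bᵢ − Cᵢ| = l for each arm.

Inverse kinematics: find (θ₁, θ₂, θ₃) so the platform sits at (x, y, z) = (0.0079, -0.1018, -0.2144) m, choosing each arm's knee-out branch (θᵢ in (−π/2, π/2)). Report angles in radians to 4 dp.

θ₁ = 0.3488, θ₂ = 0.9598, θ₃ = -0.2619

arm 1 (φ=0.0°): x'=0.0079, y'=-0.1018
  e−x'=0.0821;  (l²−L²−(e−x')²−y'²−z²)/2L = 0.0039
  θ1 = atan2(B,A) + arccos(C/0.2296) = 0.3488
rotate P by −φ2: (-0.0921, 0.0441, -0.2144)
  A cos θ + B sin θ = C:  0.1821·cos θ + -0.2144·sin θ = -0.0711
  γ=atan2(-0.2144,0.1821)=-0.8667;  ψ=arccos(-0.2529)=1.8265;  θ2=γ+ψ≈0.9598
φ3=240.0° → target in arm frame (0.0842, 0.0577)
  e−x'=0.0058;  (l²−L²−(e−x')²−y'²−z²)/2L = 0.0611
  √(A²+B²)=0.2145;  θ3 = -1.5438+1.2819 ≈ -0.2619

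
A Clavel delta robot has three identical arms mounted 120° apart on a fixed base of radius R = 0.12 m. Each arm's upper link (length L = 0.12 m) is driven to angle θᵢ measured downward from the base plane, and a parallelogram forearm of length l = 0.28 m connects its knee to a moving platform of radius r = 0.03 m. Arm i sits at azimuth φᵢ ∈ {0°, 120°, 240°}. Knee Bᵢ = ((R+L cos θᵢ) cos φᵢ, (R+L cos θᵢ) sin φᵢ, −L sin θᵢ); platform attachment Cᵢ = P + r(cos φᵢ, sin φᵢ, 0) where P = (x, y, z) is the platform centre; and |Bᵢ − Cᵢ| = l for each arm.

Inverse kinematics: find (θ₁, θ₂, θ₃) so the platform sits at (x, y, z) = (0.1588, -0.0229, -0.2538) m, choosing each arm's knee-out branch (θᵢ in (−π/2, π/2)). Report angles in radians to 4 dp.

θ₁ = -0.1747, θ₂ = 1.3966, θ₃ = 1.2220

φ1=0.0° → target in arm frame (0.1588, -0.0229)
  A=-0.0688, B=-0.2538, C=(l²−L²−A²−y'²−z²)/(2L)=-0.0236
  √(A²+B²)=0.2630;  θ1 = -1.8355+1.6608 ≈ -0.1747
rotate P by −φ2: (-0.0992, -0.1261, -0.2538)
  A=0.1892, B=-0.2538, C=(l²−L²−A²−y'²−z²)/(2L)=-0.2172
  γ=atan2(-0.2538,0.1892)=-0.9301;  ψ=arccos(-0.6860)=2.3267;  θ2=γ+ψ≈1.3966
arm 3 (φ=240.0°): x'=-0.0596, y'=0.1490
  e−x'=0.1496;  (l²−L²−(e−x')²−y'²−z²)/2L = -0.1874
  √(A²+B²)=0.2946;  θ3 = -1.0383+2.2603 ≈ 1.2220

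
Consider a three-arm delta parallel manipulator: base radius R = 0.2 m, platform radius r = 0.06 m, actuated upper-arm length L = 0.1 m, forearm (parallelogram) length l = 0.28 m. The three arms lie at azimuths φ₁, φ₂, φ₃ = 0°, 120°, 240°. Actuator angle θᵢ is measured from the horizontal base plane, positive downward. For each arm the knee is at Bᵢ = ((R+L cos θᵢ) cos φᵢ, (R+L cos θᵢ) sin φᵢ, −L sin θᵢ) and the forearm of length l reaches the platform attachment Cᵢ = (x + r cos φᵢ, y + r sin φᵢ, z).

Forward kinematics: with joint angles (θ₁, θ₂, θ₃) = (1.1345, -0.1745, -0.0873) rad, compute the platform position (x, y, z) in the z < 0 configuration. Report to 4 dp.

arm 1 at φ=0.0°: e+L cos θ1 = 0.1823;  S1 = (0.1823, 0.0000, -0.0906)
S2 = (0.2385·cos120.0°, 0.2385·sin120.0°, 0.0174) = (-0.1192, 0.2065, 0.0174)
arm 3 at φ=240.0°: e+L cos θ3 = 0.2396;  S3 = (-0.1198, -0.2075, 0.0087)
subtract pairs → two planes through P
[-0.6030 0.4131 0.2160]·P = 0.0157;  [-0.6041 -0.4150 0.1987]·P = 0.0161
Cramer: x(z) = -0.0263+0.3436z;  y(z) = -0.0003-0.0213z
quadratic in z: (1.1185)z²+(0.0379)z+(-0.0267)=0, √Δ=0.3475 → z ∈ {-0.1723, 0.1384}; z = -0.1723 (taking z<0)
x = -0.0855, y = 0.0033

(-0.0855, 0.0033, -0.1723)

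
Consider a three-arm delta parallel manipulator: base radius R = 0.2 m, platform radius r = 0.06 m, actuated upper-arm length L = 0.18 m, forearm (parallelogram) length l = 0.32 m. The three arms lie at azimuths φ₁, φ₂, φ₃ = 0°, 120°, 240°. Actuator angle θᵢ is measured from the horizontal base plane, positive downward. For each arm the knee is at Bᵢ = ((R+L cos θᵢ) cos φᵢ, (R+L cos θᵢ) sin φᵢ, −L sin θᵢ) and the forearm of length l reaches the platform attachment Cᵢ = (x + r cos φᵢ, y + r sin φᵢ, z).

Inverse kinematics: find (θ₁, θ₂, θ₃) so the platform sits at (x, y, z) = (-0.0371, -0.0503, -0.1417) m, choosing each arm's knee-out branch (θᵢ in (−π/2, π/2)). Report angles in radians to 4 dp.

θ₁ = 0.6984, θ₂ = 0.6107, θ₃ = -0.3493

φ1=0.0° → target in arm frame (-0.0371, -0.0503)
  A=0.1771, B=-0.1417, C=(l²−L²−A²−y'²−z²)/(2L)=0.0445
  θ1 = atan2(B,A) + arccos(C/0.2268) = 0.6984
φ2=120.0° → target in arm frame (-0.0250, 0.0573)
  A cos θ + B sin θ = C:  0.1650·cos θ + -0.1417·sin θ = 0.0539
  θ2 = atan2(B,A) + arccos(C/0.2175) = 0.6107
φ3=240.0° → target in arm frame (0.0621, -0.0070)
  A cos θ + B sin θ = C:  0.0779·cos θ + -0.1417·sin θ = 0.1217
  θ3 = atan2(B,A) + arccos(C/0.1617) = -0.3493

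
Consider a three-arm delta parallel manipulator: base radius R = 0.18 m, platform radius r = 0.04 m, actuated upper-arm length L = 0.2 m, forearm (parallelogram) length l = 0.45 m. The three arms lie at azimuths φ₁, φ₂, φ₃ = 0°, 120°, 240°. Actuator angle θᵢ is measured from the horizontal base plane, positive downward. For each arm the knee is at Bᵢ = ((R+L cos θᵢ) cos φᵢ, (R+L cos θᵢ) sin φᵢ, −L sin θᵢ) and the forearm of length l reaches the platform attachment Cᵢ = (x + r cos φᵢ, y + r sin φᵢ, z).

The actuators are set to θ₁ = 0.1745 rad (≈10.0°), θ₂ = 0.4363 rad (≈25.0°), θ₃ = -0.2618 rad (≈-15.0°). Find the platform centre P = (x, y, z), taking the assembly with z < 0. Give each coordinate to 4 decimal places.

(-0.0079, -0.0781, -0.3130)

φ1=0.0°: virtual centre (0.3370, 0.0000, -0.0347), radius l
φ2=120.0°: virtual centre (-0.1606, 0.2782, -0.0845), radius l
centre 3 = (0.3332·cos240.0°, 0.3332·sin240.0°, 0.0518) = (-0.1666, -0.2885, 0.0518)
eliminate P² terms by subtracting sphere 1 from 2 and 3
linear system: -0.9952x+0.5564y = -0.0044−-0.0996z; -1.0071x+-0.5771y = -0.0011−0.1730z
Cramer: x(z) = 0.0028+0.0342z;  y(z) = -0.0030+0.2401z
quadratic in z: (1.0588)z²+(0.0452)z+(-0.0896)=0, √Δ=0.6176 → z ∈ {-0.3130, 0.2703}; z = -0.3130 (taking z<0)
x = -0.0079, y = -0.0781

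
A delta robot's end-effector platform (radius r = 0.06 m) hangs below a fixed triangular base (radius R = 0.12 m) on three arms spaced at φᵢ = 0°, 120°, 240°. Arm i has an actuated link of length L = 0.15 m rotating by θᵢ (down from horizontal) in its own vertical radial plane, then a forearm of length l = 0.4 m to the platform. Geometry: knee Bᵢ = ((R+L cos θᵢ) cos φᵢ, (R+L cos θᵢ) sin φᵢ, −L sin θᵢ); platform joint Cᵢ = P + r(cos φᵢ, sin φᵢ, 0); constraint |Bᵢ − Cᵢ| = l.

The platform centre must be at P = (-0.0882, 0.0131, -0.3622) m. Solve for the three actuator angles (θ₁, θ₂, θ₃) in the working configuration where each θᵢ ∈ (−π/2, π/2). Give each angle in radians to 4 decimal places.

arm 1 (φ=0.0°): x'=-0.0882, y'=0.0131
  e−x'=0.1482;  (l²−L²−(e−x')²−y'²−z²)/2L = -0.0527
  γ=atan2(-0.3622,0.1482)=-1.1824;  ψ=arccos(-0.1348)=1.7060;  θ1=γ+ψ≈0.5236
arm 2 (φ=120.0°): x'=0.0554, y'=0.0698
  A cos θ + B sin θ = C:  0.0046·cos θ + -0.3622·sin θ = 0.0047
  √(A²+B²)=0.3622;  θ2 = -1.5582+1.5578 ≈ -0.0004
φ3=240.0° → target in arm frame (0.0328, -0.0829)
  A cos θ + B sin θ = C:  0.0272·cos θ + -0.3622·sin θ = -0.0044
  θ3 = atan2(B,A) + arccos(C/0.3632) = 0.0871

θ₁ = 0.5236, θ₂ = -0.0004, θ₃ = 0.0871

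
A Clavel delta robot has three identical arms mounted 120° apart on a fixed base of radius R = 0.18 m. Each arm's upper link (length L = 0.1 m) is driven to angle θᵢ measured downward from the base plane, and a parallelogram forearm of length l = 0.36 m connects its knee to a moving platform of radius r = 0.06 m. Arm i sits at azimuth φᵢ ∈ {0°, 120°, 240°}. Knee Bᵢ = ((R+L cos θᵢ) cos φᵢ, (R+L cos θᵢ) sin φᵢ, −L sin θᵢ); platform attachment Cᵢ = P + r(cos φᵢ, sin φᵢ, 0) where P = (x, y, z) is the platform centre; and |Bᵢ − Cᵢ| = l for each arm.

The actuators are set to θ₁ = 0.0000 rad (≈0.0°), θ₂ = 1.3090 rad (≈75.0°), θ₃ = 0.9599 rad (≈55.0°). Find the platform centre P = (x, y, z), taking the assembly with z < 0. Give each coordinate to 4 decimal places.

(0.1276, -0.0388, -0.3458)

φ1=0.0°: virtual centre (0.2200, 0.0000, 0.0000), radius l
centre 2 = (0.1459·cos120.0°, 0.1459·sin120.0°, -0.0966) = (-0.0729, 0.1263, -0.0966)
centre 3 = (0.1774·cos240.0°, 0.1774·sin240.0°, -0.0819) = (-0.0887, -0.1536, -0.0819)
subtract pairs → two planes through P
linear system: -0.5859x+0.2527y = -0.0178−-0.1932z; -0.6174x+-0.3072y = -0.0102−-0.1638z
det = 0.3360;  x = 0.0240+-0.2998z,  y = -0.0148+0.0693z
into |P−centre ₁|² = l²: 1.0947z² + 0.1155z + -0.0909 = 0;  Δ = 0.4116;  z = -0.3458 or 0.2403 → z<0 root = -0.3458
x = 0.1276, y = -0.0388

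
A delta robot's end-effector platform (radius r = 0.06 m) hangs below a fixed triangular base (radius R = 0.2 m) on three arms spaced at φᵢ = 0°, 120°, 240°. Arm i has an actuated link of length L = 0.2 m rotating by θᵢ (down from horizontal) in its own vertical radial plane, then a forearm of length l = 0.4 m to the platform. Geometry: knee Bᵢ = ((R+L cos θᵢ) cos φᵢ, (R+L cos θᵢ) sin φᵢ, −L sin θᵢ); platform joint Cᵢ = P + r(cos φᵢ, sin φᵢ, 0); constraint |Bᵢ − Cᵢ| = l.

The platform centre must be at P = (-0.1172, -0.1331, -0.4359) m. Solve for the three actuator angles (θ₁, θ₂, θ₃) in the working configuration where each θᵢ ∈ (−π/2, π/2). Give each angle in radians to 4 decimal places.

θ₁ = 1.3965, θ₂ = 1.2216, θ₃ = 0.3491

arm 1 (φ=0.0°): x'=-0.1172, y'=-0.1331
  A cos θ + B sin θ = C:  0.2572·cos θ + -0.4359·sin θ = -0.3847
  √(A²+B²)=0.5061;  θ1 = -1.0377+2.4342 ≈ 1.3965
φ2=120.0° → target in arm frame (-0.0567, 0.1680)
  e−x'=0.1967;  (l²−L²−(e−x')²−y'²−z²)/2L = -0.3423
  γ=atan2(-0.4359,0.1967)=-1.1470;  ψ=arccos(-0.7158)=2.3686;  θ2=γ+ψ≈1.2216
φ3=240.0° → target in arm frame (0.1739, -0.0349)
  e−x'=-0.0339;  (l²−L²−(e−x')²−y'²−z²)/2L = -0.1809
  θ3 = atan2(B,A) + arccos(C/0.4372) = 0.3491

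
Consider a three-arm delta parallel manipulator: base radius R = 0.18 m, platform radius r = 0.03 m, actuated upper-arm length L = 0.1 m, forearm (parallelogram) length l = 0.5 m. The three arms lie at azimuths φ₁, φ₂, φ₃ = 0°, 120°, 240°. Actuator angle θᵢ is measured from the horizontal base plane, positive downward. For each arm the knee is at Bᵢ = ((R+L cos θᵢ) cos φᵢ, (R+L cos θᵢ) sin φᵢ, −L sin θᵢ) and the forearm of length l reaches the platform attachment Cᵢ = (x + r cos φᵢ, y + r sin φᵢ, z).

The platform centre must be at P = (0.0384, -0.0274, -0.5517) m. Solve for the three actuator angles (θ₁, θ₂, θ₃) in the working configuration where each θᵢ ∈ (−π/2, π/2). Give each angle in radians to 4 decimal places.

θ₁ = 0.9599, θ₂ = 1.3965, θ₃ = 1.1349

rotate P by −φ1: (0.0384, -0.0274, -0.5517)
  e−x'=0.1116;  (l²−L²−(e−x')²−y'²−z²)/2L = -0.3879
  γ=atan2(-0.5517,0.1116)=-1.3712;  ψ=arccos(-0.6891)=2.3311;  θ1=γ+ψ≈0.9599
φ2=120.0° → target in arm frame (-0.0429, -0.0196)
  e−x'=0.1929;  (l²−L²−(e−x')²−y'²−z²)/2L = -0.5099
  θ2 = atan2(B,A) + arccos(C/0.5845) = 1.3965
arm 3 (φ=240.0°): x'=0.0045, y'=0.0470
  e−x'=0.1455;  (l²−L²−(e−x')²−y'²−z²)/2L = -0.4387
  √(A²+B²)=0.5706;  θ3 = -1.3130+2.4479 ≈ 1.1349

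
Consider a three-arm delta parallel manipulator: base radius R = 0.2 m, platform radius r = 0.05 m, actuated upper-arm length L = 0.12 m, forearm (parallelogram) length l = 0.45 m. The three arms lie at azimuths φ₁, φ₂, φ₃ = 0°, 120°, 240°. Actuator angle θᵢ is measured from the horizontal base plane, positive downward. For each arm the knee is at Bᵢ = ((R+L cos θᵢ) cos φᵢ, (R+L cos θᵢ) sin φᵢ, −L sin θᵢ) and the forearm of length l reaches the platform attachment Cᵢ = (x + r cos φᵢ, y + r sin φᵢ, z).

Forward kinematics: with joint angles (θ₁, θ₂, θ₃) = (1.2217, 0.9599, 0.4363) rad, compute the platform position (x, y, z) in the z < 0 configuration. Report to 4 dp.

arm 1 at φ=0.0°: (R−r)+L cos θ1 = 0.1910;  centre 1 = (0.1910, 0.0000, -0.1128)
arm 2 at φ=120.0°: (R−r)+L cos θ2 = 0.2188;  centre 2 = (-0.1094, 0.1895, -0.0983)
arm 3 at φ=240.0°: (R−r)+L cos θ3 = 0.2588;  centre 3 = (-0.1294, -0.2241, -0.0507)
eliminate P² terms by subtracting sphere 1 from 2 and 3
[-0.6009 0.3790 0.0289]·P = 0.0083;  [-0.6409 -0.4482 0.1241]·P = 0.0203
det = 0.5122;  x = -0.0223+0.1171z,  y = -0.0134+0.1094z
into |P−centre ₁|² = l²: 1.0257z² + 0.1726z + -0.1441 = 0;  Δ = 0.6209;  z = -0.4683 or 0.3000 → z<0 root = -0.4683
x = -0.0772, y = -0.0646

(-0.0772, -0.0646, -0.4683)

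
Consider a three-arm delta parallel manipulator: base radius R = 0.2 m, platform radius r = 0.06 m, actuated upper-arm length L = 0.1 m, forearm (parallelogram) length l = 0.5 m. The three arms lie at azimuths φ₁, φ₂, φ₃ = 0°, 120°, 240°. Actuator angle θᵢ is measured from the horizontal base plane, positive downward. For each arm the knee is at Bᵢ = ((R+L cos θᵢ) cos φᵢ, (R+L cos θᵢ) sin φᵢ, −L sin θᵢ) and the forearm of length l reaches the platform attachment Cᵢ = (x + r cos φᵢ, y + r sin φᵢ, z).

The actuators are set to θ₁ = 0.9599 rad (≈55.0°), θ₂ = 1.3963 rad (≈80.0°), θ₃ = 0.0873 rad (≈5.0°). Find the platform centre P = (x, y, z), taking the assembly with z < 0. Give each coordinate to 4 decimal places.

(-0.0289, -0.1601, -0.4981)

φ1=0.0°: virtual centre (0.1974, 0.0000, -0.0819), radius l
centre 2 = (0.1574·cos120.0°, 0.1574·sin120.0°, -0.0985) = (-0.0787, 0.1363, -0.0985)
arm 3 at φ=240.0°: (R−r)+L cos θ3 = 0.2396;  centre 3 = (-0.1198, -0.2075, -0.0087)
eliminate P² terms by subtracting sphere 1 from 2 and 3
[-0.5521 0.2726 -0.0331]·P = -0.0112;  [-0.6343 -0.4150 0.1464]·P = 0.0118
det = 0.4020;  x = 0.0035+0.0650z,  y = -0.0339+0.2533z
into |P−centre ₁|² = l²: 1.0684z² + 0.1214z + -0.2046 = 0;  Δ = 0.8890;  z = -0.4981 or 0.3844 → z<0 root = -0.4981
x = -0.0289, y = -0.1601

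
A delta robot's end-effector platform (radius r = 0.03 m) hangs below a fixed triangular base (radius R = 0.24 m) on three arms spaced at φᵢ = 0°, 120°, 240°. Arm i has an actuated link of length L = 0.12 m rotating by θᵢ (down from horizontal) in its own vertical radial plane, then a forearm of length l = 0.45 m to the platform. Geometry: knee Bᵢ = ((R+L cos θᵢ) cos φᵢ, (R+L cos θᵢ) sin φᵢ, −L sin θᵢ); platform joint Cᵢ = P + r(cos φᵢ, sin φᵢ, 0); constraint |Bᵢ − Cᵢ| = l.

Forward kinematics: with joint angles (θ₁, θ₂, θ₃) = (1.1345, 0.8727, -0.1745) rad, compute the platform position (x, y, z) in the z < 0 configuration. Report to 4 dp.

O1 = (0.2607·cos0.0°, 0.2607·sin0.0°, -0.1088) = (0.2607, 0.0000, -0.1088)
O2 = (0.2871·cos120.0°, 0.2871·sin120.0°, -0.0919) = (-0.1436, 0.2487, -0.0919)
O3 = (0.3282·cos240.0°, 0.3282·sin240.0°, 0.0208) = (-0.1641, -0.2842, 0.0208)
eliminate P² terms by subtracting sphere 1 from 2 and 3
linear system: -0.8086x+0.4973y = 0.0111−0.0337z; -0.8496x+-0.5684y = 0.0283−0.2592z
Cramer: x(z) = -0.0231+0.1678z;  y(z) = -0.0153+0.2051z
quadratic in z: (1.0702)z²+(0.1160)z+(-0.1099)=0, √Δ=0.6956 → z ∈ {-0.3791, 0.2708}; z = -0.3791 (taking z<0)
x = -0.0868, y = -0.0931

(-0.0868, -0.0931, -0.3791)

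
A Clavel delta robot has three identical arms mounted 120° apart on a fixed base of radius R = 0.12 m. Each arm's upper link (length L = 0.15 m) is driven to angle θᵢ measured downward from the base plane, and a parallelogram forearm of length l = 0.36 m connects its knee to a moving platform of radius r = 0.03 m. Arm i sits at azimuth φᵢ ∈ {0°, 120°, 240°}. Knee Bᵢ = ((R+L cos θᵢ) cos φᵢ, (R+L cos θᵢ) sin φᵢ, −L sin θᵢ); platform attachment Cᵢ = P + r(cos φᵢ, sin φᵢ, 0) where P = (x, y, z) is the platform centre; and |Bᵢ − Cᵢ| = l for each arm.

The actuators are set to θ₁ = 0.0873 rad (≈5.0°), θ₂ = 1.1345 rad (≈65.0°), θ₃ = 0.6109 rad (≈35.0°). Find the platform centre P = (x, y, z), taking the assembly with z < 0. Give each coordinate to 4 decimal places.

(0.1234, -0.0825, -0.3437)

centre 1 = (0.2394·cos0.0°, 0.2394·sin0.0°, -0.0131) = (0.2394, 0.0000, -0.0131)
φ2=120.0°: virtual centre (-0.0767, 0.1328, -0.1359), radius l
φ3=240.0°: virtual centre (-0.1064, -0.1844, -0.0860), radius l
|centre ₂|²−|centre ₁|² = -0.0155;  |centre ₃|²−|centre ₁|² = -0.0048
[-0.6322 0.2657 -0.2457]·P = -0.0155;  [-0.6917 -0.3687 -0.1459]·P = -0.0048
Cramer: x(z) = 0.0167-0.3103z;  y(z) = -0.0184+0.1864z
sphere 1 gives Az²+Bz+C=0 with A=1.1311, B=0.1575, C=-0.0795;  B²−4AC=0.3845;  roots -0.3437, 0.2045;  negative root z = -0.3437
x = 0.1234, y = -0.0825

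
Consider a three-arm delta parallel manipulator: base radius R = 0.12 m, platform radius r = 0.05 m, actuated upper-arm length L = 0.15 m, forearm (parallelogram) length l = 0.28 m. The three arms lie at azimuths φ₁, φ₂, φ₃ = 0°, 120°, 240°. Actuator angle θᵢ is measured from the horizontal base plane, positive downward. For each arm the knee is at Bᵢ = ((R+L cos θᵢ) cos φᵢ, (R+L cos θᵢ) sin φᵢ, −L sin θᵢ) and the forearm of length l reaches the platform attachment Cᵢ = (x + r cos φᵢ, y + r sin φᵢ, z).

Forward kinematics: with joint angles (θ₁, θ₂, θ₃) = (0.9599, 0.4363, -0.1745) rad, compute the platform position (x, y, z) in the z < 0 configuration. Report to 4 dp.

(-0.1011, -0.0541, -0.2194)

arm 1 at φ=0.0°: e+L cos θ1 = 0.1560;  centre 1 = (0.1560, 0.0000, -0.1229)
arm 2 at φ=120.0°: e+L cos θ2 = 0.2059;  centre 2 = (-0.1030, 0.1784, -0.0634)
centre 3 = (0.2177·cos240.0°, 0.2177·sin240.0°, 0.0260) = (-0.1089, -0.1886, 0.0260)
eliminate P² terms by subtracting sphere 1 from 2 and 3
[-0.5180 0.3567 0.1190]·P = 0.0070;  [-0.5298 -0.3771 0.2978]·P = 0.0086
det = 0.3843;  x = -0.0149+0.3931z,  y = -0.0020+0.2374z
into |P−centre ₁|² = l²: 1.2109z² + 0.1104z + -0.0341 = 0;  Δ = 0.1773;  z = -0.2194 or 0.1283 → z<0 root = -0.2194
x = -0.1011, y = -0.0541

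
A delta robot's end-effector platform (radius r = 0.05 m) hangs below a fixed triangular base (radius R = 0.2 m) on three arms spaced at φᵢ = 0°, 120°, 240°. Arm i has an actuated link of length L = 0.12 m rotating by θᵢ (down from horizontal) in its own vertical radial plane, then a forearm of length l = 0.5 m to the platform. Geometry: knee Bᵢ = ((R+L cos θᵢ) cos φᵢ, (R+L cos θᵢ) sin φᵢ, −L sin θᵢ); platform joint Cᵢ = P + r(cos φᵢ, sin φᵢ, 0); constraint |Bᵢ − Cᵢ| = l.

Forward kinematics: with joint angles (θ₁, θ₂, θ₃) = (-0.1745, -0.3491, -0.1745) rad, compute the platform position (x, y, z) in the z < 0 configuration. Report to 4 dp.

(-0.0090, 0.0156, -0.3950)

φ1=0.0°: virtual centre (0.2682, 0.0000, 0.0208), radius l
centre 2 = (0.2628·cos120.0°, 0.2628·sin120.0°, 0.0410) = (-0.1314, 0.2276, 0.0410)
φ3=240.0°: virtual centre (-0.1341, -0.2322, 0.0208), radius l
|centre ₂|²−|centre ₁|² = -0.0016;  |centre ₃|²−|centre ₁|² = 0.0000
linear system: -0.7991x+0.4551y = -0.0016−0.0404z; -0.8045x+-0.4645y = 0.0000−0.0000z
Cramer: x(z) = 0.0010+0.0255z;  y(z) = -0.0018-0.0441z
sphere 1 gives Az²+Bz+C=0 with A=1.0026, B=-0.0551, C=-0.1782;  B²−4AC=0.7177;  roots -0.3950, 0.4500;  negative root z = -0.3950
x = -0.0090, y = 0.0156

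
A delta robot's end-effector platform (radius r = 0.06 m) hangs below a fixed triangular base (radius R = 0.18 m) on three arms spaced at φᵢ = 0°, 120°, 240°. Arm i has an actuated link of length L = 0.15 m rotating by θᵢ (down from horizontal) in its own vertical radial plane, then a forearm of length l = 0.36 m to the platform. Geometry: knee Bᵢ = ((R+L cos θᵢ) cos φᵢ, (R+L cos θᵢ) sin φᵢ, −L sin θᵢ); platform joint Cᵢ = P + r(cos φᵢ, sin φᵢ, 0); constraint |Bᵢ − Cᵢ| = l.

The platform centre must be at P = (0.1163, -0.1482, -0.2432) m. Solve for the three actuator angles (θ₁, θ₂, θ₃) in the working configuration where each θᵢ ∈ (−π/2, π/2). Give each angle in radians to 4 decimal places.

θ₁ = -0.3488, θ₂ = 1.3092, θ₃ = 0.0004

φ1=0.0° → target in arm frame (0.1163, -0.1482)
  A=0.0037, B=-0.2432, C=(l²−L²−A²−y'²−z²)/(2L)=0.0866
  θ1 = atan2(B,A) + arccos(C/0.2432) = -0.3488
rotate P by −φ2: (-0.1865, -0.0266, -0.2432)
  A=0.3065, B=-0.2432, C=(l²−L²−A²−y'²−z²)/(2L)=-0.1556
  √(A²+B²)=0.3913;  θ2 = -0.6708+1.9799 ≈ 1.3092
φ3=240.0° → target in arm frame (0.0702, 0.1748)
  A=0.0498, B=-0.2432, C=(l²−L²−A²−y'²−z²)/(2L)=0.0497
  γ=atan2(-0.2432,0.0498)=-1.3688;  ψ=arccos(0.2002)=1.3692;  θ3=γ+ψ≈0.0004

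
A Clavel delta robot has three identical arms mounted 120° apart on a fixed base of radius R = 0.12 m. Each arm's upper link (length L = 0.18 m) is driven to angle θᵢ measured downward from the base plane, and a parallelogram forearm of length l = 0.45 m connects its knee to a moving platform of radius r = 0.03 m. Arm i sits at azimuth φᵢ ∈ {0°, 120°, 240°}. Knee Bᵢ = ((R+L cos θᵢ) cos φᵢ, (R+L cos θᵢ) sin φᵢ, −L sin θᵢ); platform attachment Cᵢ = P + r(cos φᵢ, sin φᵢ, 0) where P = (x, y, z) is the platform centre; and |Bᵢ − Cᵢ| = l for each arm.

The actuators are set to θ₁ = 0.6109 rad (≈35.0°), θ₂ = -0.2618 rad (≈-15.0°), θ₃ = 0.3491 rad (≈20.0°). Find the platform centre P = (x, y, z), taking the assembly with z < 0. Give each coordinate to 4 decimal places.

O1 = (0.2374·cos0.0°, 0.2374·sin0.0°, -0.1032) = (0.2374, 0.0000, -0.1032)
O2 = (0.2639·cos120.0°, 0.2639·sin120.0°, 0.0466) = (-0.1319, 0.2285, 0.0466)
O3 = (0.2591·cos240.0°, 0.2591·sin240.0°, -0.0616) = (-0.1296, -0.2244, -0.0616)
|O₂|²−|O₁|² = 0.0048;  |O₃|²−|O₁|² = 0.0039
plane₁₂: -0.7388x+0.4570y+0.2997z = 0.0048
det = 0.6671;  x = -0.0059+0.2588z,  y = 0.0009+-0.2374z
into |P−O₁|² = l²: 1.1233z² + 0.0801z + -0.1326 = 0;  Δ = 0.6024;  z = -0.3811 or 0.3098 → z<0 root = -0.3811
x = -0.1045, y = 0.0914

(-0.1045, 0.0914, -0.3811)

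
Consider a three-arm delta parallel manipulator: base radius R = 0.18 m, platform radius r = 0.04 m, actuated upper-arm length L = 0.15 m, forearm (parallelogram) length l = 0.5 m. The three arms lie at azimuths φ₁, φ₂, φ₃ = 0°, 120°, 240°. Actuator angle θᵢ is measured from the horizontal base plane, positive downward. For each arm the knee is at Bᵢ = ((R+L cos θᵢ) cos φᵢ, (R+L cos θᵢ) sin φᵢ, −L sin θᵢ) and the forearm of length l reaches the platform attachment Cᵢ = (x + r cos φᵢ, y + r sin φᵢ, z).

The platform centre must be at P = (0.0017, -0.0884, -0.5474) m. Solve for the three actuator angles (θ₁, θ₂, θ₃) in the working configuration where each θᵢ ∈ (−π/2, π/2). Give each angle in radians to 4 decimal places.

θ₁ = 0.8724, θ₂ = 1.1342, θ₃ = 0.6107

arm 1 (φ=0.0°): x'=0.0017, y'=-0.0884
  A cos θ + B sin θ = C:  0.1383·cos θ + -0.5474·sin θ = -0.3303
  √(A²+B²)=0.5646;  θ1 = -1.3233+2.1957 ≈ 0.8724
φ2=120.0° → target in arm frame (-0.0774, 0.0427)
  e−x'=0.2174;  (l²−L²−(e−x')²−y'²−z²)/2L = -0.4041
  √(A²+B²)=0.5890;  θ2 = -1.1927+2.3270 ≈ 1.1342
rotate P by −φ3: (0.0757, 0.0457, -0.5474)
  e−x'=0.0643;  (l²−L²−(e−x')²−y'²−z²)/2L = -0.2612
  √(A²+B²)=0.5512;  θ3 = -1.4539+2.0646 ≈ 0.6107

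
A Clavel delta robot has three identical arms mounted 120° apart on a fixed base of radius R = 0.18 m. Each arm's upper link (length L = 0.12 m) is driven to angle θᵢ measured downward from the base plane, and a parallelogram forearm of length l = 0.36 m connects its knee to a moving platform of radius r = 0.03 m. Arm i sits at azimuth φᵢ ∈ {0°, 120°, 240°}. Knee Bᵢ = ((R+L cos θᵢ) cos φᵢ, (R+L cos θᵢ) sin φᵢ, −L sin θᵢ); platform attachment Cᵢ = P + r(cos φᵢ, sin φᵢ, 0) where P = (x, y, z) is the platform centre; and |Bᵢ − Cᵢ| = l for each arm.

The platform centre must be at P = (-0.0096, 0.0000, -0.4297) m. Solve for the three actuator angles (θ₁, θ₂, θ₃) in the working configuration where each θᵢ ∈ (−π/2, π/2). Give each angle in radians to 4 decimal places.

θ₁ = 1.3963, θ₂ = 1.3090, θ₃ = 1.3090

arm 1 (φ=0.0°): x'=-0.0096, y'=0.0000
  A=0.1596, B=-0.4297, C=(l²−L²−A²−y'²−z²)/(2L)=-0.3955
  √(A²+B²)=0.4584;  θ1 = -1.2152+2.6115 ≈ 1.3963
arm 2 (φ=120.0°): x'=0.0048, y'=0.0083
  A=0.1452, B=-0.4297, C=(l²−L²−A²−y'²−z²)/(2L)=-0.3775
  √(A²+B²)=0.4536;  θ2 = -1.2449+2.5539 ≈ 1.3090
arm 3 (φ=240.0°): x'=0.0048, y'=-0.0083
  e−x'=0.1452;  (l²−L²−(e−x')²−y'²−z²)/2L = -0.3775
  θ3 = atan2(B,A) + arccos(C/0.4536) = 1.3090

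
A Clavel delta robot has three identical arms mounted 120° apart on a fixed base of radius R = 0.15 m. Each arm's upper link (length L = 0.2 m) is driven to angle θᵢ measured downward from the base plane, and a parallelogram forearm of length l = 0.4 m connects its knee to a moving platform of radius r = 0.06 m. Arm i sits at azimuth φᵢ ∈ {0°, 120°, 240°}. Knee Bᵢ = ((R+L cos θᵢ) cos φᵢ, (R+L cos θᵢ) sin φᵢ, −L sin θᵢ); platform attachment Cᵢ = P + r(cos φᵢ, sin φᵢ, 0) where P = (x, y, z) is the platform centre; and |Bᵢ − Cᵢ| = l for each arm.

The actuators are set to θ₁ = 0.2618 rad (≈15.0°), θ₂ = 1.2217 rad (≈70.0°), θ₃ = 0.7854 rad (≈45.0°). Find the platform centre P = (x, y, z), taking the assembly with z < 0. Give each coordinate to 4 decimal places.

(0.1527, -0.0936, -0.4181)

arm 1 at φ=0.0°: ρ1 = 0.2832;  centre 1 = (0.2832, 0.0000, -0.0518)
arm 2 at φ=120.0°: ρ2 = 0.1584;  centre 2 = (-0.0792, 0.1372, -0.1879)
arm 3 at φ=240.0°: ρ3 = 0.2314;  centre 3 = (-0.1157, -0.2004, -0.1414)
subtract pairs → two planes through P
plane₁₂: -0.7248x+0.2744y+-0.2723z = -0.0225
Cramer: x(z) = 0.0227-0.3109z;  y(z) = -0.0219+0.1714z
sphere 1 gives Az²+Bz+C=0 with A=1.1260, B=0.2580, C=-0.0890;  B²−4AC=0.4673;  roots -0.4181, 0.1890;  negative root z = -0.4181
x = 0.1527, y = -0.0936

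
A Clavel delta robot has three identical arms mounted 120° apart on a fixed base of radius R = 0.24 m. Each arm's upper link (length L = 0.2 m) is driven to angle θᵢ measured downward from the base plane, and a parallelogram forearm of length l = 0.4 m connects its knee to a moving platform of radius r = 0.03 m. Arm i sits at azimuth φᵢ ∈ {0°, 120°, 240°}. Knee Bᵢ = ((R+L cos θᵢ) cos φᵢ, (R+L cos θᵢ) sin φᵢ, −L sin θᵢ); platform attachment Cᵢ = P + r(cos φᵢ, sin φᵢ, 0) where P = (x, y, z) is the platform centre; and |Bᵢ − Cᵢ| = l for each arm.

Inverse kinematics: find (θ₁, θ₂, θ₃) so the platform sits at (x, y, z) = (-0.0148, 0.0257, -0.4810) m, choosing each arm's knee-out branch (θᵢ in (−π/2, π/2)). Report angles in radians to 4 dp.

rotate P by −φ1: (-0.0148, 0.0257, -0.4810)
  A=0.2248, B=-0.4810, C=(l²−L²−A²−y'²−z²)/(2L)=-0.4064
  √(A²+B²)=0.5309;  θ1 = -1.1336+2.4425 ≈ 1.3089
arm 2 (φ=120.0°): x'=0.0297, y'=0.0000
  e−x'=0.1803;  (l²−L²−(e−x')²−y'²−z²)/2L = -0.3597
  √(A²+B²)=0.5137;  θ2 = -1.2121+2.3465 ≈ 1.1344
rotate P by −φ3: (-0.0149, -0.0257, -0.4810)
  A cos θ + B sin θ = C:  0.2249·cos θ + -0.4810·sin θ = -0.4065
  √(A²+B²)=0.5310;  θ3 = -1.1335+2.4426 ≈ 1.3091

θ₁ = 1.3089, θ₂ = 1.1344, θ₃ = 1.3091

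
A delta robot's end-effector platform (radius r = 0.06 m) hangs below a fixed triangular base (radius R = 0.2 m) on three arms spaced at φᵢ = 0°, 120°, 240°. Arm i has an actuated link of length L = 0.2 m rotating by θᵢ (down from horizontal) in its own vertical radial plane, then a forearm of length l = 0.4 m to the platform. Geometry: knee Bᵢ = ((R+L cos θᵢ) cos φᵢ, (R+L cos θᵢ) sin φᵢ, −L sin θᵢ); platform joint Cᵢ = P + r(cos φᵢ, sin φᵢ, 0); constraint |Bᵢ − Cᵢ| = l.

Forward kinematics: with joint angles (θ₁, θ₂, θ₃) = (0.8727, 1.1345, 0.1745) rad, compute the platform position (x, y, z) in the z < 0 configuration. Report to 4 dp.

O1 = (0.2686·cos0.0°, 0.2686·sin0.0°, -0.1532) = (0.2686, 0.0000, -0.1532)
arm 2 at φ=120.0°: ρ2 = 0.2245;  O2 = (-0.1123, 0.1944, -0.1813)
arm 3 at φ=240.0°: ρ3 = 0.3370;  O3 = (-0.1685, -0.2918, -0.0347)
|O₂|²−|O₁|² = -0.0123;  |O₃|²−|O₁|² = 0.0192
linear system: -0.7616x+0.3889y = -0.0123−-0.0561z; -0.8741x+-0.5836y = 0.0192−0.2370z
Cramer: x(z) = -0.0003+0.0757z;  y(z) = -0.0323+0.2926z
quadratic in z: (1.0914)z²+(0.2468)z+(-0.0632)=0, √Δ=0.5803 → z ∈ {-0.3789, 0.1528}; z = -0.3789 (taking z<0)
x = -0.0290, y = -0.1432

(-0.0290, -0.1432, -0.3789)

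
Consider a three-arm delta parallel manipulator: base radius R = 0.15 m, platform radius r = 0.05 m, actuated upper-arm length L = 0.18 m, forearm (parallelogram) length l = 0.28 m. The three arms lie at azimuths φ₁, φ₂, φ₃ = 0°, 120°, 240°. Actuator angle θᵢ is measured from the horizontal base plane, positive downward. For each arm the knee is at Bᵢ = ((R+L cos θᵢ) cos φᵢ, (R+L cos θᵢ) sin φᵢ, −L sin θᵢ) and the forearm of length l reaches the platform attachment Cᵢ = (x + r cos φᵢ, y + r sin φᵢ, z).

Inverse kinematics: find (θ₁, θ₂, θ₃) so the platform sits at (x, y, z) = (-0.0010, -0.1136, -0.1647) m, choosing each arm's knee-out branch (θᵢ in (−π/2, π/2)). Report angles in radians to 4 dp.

θ₁ = 0.6110, θ₂ = 1.1342, θ₃ = -0.2620

rotate P by −φ1: (-0.0010, -0.1136, -0.1647)
  A=0.1010, B=-0.1647, C=(l²−L²−A²−y'²−z²)/(2L)=-0.0118
  √(A²+B²)=0.1932;  θ1 = -1.0207+1.6317 ≈ 0.6110
arm 2 (φ=120.0°): x'=-0.0979, y'=0.0577
  A cos θ + B sin θ = C:  0.1979·cos θ + -0.1647·sin θ = -0.0656
  γ=atan2(-0.1647,0.1979)=-0.6941;  ψ=arccos(-0.2547)=1.8284;  θ2=γ+ψ≈1.1342
rotate P by −φ3: (0.0989, 0.0559, -0.1647)
  A=0.0011, B=-0.1647, C=(l²−L²−A²−y'²−z²)/(2L)=0.0437
  θ3 = atan2(B,A) + arccos(C/0.1647) = -0.2620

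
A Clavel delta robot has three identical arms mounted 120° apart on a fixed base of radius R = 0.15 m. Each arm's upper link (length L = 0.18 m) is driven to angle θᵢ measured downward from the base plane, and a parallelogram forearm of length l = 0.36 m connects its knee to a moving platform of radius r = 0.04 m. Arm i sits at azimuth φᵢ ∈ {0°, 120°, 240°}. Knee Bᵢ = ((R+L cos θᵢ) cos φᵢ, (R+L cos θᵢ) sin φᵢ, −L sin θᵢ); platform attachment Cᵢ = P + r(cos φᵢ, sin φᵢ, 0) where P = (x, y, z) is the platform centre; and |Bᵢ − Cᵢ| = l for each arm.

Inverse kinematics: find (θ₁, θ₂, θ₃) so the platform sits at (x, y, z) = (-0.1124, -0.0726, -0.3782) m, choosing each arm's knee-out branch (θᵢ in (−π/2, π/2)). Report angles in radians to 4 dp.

θ₁ = 1.2218, θ₂ = 0.8727, θ₃ = 0.3491

arm 1 (φ=0.0°): x'=-0.1124, y'=-0.0726
  A cos θ + B sin θ = C:  0.2224·cos θ + -0.3782·sin θ = -0.2794
  γ=atan2(-0.3782,0.2224)=-1.0392;  ψ=arccos(-0.6367)=2.2610;  θ1=γ+ψ≈1.2218
arm 2 (φ=120.0°): x'=-0.0067, y'=0.1336
  A cos θ + B sin θ = C:  0.1167·cos θ + -0.3782·sin θ = -0.2147
  √(A²+B²)=0.3958;  θ2 = -1.2716+2.1443 ≈ 0.8727
φ3=240.0° → target in arm frame (0.1191, -0.0610)
  A=-0.0091, B=-0.3782, C=(l²−L²−A²−y'²−z²)/(2L)=-0.1379
  √(A²+B²)=0.3783;  θ3 = -1.5948+1.9439 ≈ 0.3491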